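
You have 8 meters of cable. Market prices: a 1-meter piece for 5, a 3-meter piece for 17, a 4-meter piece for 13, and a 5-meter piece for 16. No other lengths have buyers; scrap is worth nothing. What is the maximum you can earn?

Consider every possible first cut. r[k] is the best of p[i]+r[k−i] over all sellable i≤k.
r[1] = 5
r[2] = 10  (first piece 1, then r[1]=5)
r[3] = max(5+10, 17+0) = 17
r[4] = max(5+17, 17+5, 13+0) = 22
r[5] = max(5+22, 17+10, 13+5, 16+0) = 27
r[6] = max(5+27, 17+17, 13+10, 16+5) = 34
r[7] = max(5+34, 17+22, 13+17, 16+10) = 39
r[8] = max(5+39, 17+27, 13+22, 16+17) = 44
One optimal cutting: 3 + 3 + 1 + 1 → 44.

44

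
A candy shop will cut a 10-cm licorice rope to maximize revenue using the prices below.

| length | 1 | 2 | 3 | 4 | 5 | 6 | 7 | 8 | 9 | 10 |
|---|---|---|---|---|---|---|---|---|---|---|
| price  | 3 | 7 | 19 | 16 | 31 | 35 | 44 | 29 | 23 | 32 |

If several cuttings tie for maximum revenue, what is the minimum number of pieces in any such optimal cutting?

2

Consider every possible first cut. r[k] is the best of p[i]+r[k−i] over all sellable i≤k.
r[1] = 3
r[2] = max(3+3, 7+0) = 7
r[3] = max(3+7, 7+3, 19+0) = 19
r[4] = max(3+19, 7+7, 19+3, 16+0) = 22
r[5] = max(3+22, 7+19, 19+7, 16+3, 31+0) = 31
r[6] = max(3+31, 7+22, 19+19, 16+7, 31+3, 35+0) = 38
r[7] = max(3+38, 7+31, 19+22, …, 35+3, 44+0) = 44
r[8] = max(3+44, 7+38, 19+31, …, 44+3, 29+0) = 50
r[9] = max(3+50, 7+44, 19+38, …, 29+3, 23+0) = 57
r[10] = max(3+57, 7+50, 19+44, …, 23+3, 32+0) = 63
Maximum revenue is ¢63.
Now minimize piece count subject to staying optimal: for each k, pieces[k] = 1 + min over i with p[i]+r[k−i]=r[k] of pieces[k−i].
pieces[7] = 1
pieces[8] = 2
pieces[9] = 3
pieces[10] = 2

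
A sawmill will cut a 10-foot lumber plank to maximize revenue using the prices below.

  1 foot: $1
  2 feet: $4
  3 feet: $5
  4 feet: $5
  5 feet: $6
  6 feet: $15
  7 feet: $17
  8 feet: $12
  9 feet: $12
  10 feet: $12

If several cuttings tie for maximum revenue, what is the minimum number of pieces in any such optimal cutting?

Build r[k] bottom-up: r[k] = max over allowed piece i of (p[i] + r[k−i]).
r[1] = 1
r[2] = max(1+1, 4+0) = 4
r[3] = max(1+4, 4+1, 5+0) = 5
r[4] = max(1+5, 4+4, 5+1, 5+0) = 8
r[5] = max(1+8, 4+5, 5+4, 5+1, 6+0) = 9
r[6] = max(1+9, 4+8, 5+5, 5+4, 6+1, 15+0) = 15
r[7] = max(1+15, 4+9, 5+8, …, 15+1, 17+0) = 17
r[8] = max(1+17, 4+15, 5+9, …, 17+1, 12+0) = 19
r[9] = max(1+19, 4+17, 5+15, …, 12+1, 12+0) = 21
r[10] = max(1+21, 4+19, 5+17, …, 12+1, 12+0) = 23
Maximum revenue is $23.
Now minimize piece count subject to staying optimal: for each k, pieces[k] = 1 + min over i with p[i]+r[k−i]=r[k] of pieces[k−i].
pieces[7] = 1
pieces[8] = 2
pieces[9] = 2
pieces[10] = 3

3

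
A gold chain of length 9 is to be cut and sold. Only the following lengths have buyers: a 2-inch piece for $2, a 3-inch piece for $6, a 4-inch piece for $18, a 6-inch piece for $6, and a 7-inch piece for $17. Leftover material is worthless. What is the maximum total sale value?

36

Let r[k] be the best obtainable value from length k. For each k, try every first piece i and keep the best of price[i] + r[k−i].
r[1] = 0
r[2] = 2
r[3] = max(2+0, 6+0) = 6
r[4] = max(2+2, 6+0, 18+0) = 18
r[5] = max(2+6, 6+2, 18+0) = 18
r[6] = max(2+18, 6+6, 18+2, 6+0) = 20
r[7] = max(2+18, 6+18, 18+6, 6+0, 17+0) = 24
r[8] = max(2+20, 6+18, 18+18, 6+2, 17+0) = 36
r[9] = max(2+24, 6+20, 18+18, 6+6, 17+2) = 36
One optimal cutting: pieces 4 + 4 with 1 inch of scrap → $36.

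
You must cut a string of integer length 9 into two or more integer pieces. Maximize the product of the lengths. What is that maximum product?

Define g[k] = max over 1≤i<k of i · max(k−i, g[k−i]); the inner max lets the remainder stay uncut if that's better.
Small cases: g[2]=1.
g[3] = 1·max(2,1) = 1·2 = 2
g[4] = 2·max(2,1) = 2·2 = 4
g[5] = 2·max(3,2) = 2·3 = 6
g[6] = 3·max(3,2) = 3·3 = 9
g[7] = 2·max(5,6) = 2·6 = 12
g[8] = 2·max(6,9) = 2·9 = 18
g[9] = 3·max(6,9) = 3·9 = 27
One optimal split: 3 + 3 + 3; product 3·3·3 = 27.

27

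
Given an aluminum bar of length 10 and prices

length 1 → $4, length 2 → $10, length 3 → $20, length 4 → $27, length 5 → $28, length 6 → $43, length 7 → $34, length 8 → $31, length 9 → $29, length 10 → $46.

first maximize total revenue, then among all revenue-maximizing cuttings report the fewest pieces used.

2

Consider every possible first cut. r[k] is the best of p[i]+r[k−i] over all sellable i≤k.
r[1] = 4
r[2] = 10
r[3] = 20
r[4] = 27
r[5] = 31  (first piece 1, then r[4]=27)
r[6] = 43
r[7] = 47  (first piece 1, then r[6]=43)
r[8] = 54  (first piece 4, then r[4]=27)
r[9] = 63  (first piece 3, then r[6]=43)
r[10] = 70  (first piece 4, then r[6]=43)
Maximum revenue is $70.
Now minimize piece count subject to staying optimal: for each k, pieces[k] = 1 + min over i with p[i]+r[k−i]=r[k] of pieces[k−i].
pieces[7] = 2
pieces[8] = 2
pieces[9] = 2
pieces[10] = 2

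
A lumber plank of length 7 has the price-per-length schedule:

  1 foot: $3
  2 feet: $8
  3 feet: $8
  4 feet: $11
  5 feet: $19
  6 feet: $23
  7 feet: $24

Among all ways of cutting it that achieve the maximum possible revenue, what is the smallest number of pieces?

2

Consider every possible first cut. r[k] is the best of p[i]+r[k−i] over all sellable i≤k.
r[1] = 3
r[2] = max(3+3, 8+0) = 8
r[3] = max(3+8, 8+3, 8+0) = 11
r[4] = max(3+11, 8+8, 8+3, 11+0) = 16
r[5] = max(3+16, 8+11, 8+8, 11+3, 19+0) = 19
r[6] = max(3+19, 8+16, 8+11, 11+8, 19+3, 23+0) = 24
r[7] = max(3+24, 8+19, 8+16, …, 23+3, 24+0) = 27
Maximum revenue is $27.
Now minimize piece count subject to staying optimal: for each k, pieces[k] = 1 + min over i with p[i]+r[k−i]=r[k] of pieces[k−i].
pieces[4] = 2
pieces[5] = 1
pieces[6] = 3
pieces[7] = 2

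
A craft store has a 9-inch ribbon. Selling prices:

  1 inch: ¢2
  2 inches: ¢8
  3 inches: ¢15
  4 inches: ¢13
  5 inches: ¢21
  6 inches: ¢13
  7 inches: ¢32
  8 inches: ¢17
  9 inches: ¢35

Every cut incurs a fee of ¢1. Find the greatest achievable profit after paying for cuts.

43

Let net[k] be the best obtainable value from length k. For each k, try every first piece i and keep the best of price[i] + net[k−i] minus the 1 cut fee when i<k.
net[1] = 2
net[2] = 8
net[3] = 15
net[4] = 16  (first piece 1, then net[3]=15)
net[5] = 22  (first piece 2, then net[3]=15)
net[6] = 29  (first piece 3, then net[3]=15)
net[7] = 32
net[8] = 36  (first piece 2, then net[6]=29)
net[9] = 43  (first piece 3, then net[6]=29)
One optimal plan: pieces 3 + 3 + 3 (2 cuts) → ¢45 − ¢2 = ¢43.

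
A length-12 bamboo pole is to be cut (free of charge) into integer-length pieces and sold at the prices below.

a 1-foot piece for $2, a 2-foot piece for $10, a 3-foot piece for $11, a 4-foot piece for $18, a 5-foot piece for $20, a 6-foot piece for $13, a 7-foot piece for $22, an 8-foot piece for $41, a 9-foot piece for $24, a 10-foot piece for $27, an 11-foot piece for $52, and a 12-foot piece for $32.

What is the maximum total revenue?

61

Let best[k] be the best obtainable value from length k. For each k, try every first piece i and keep the best of price[i] + best[k−i].
best[1] = 2
best[2] = max(2+2, 10+0) = 10
best[3] = max(2+10, 10+2, 11+0) = 12
best[4] = max(2+12, 10+10, 11+2, 18+0) = 20
best[5] = max(2+20, 10+12, 11+10, 18+2, 20+0) = 22
best[6] = max(2+22, 10+20, 11+12, 18+10, 20+2, 13+0) = 30
best[7] = max(2+30, 10+22, 11+20, …, 13+2, 22+0) = 32
best[8] = max(2+32, 10+30, 11+22, …, 22+2, 41+0) = 41
best[9] = max(2+41, 10+32, 11+30, …, 41+2, 24+0) = 43
best[10] = max(2+43, 10+41, 11+32, …, 24+2, 27+0) = 51
best[11] = max(2+51, 10+43, 11+41, …, 27+2, 52+0) = 53
best[12] = max(2+53, 10+51, 11+43, …, 52+2, 32+0) = 61
One optimal cutting: 8 + 2 + 2 → $41 + $10 + $10 = $61.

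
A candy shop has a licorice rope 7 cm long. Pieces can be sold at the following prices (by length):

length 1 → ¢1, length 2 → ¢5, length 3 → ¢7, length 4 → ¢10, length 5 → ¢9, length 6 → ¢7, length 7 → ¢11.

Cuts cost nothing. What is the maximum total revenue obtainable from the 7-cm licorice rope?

17

Consider every possible first cut. v[k] is the best of p[i]+v[k−i] over all sellable i≤k.
v[1] = 1
v[2] = max(1+1, 5+0) = 5
v[3] = max(1+5, 5+1, 7+0) = 7
v[4] = max(1+7, 5+5, 7+1, 10+0) = 10
v[5] = max(1+10, 5+7, 7+5, 10+1, 9+0) = 12
v[6] = max(1+12, 5+10, 7+7, 10+5, 9+1, 7+0) = 15
v[7] = max(1+15, 5+12, 7+10, …, 7+1, 11+0) = 17
One optimal cutting: 3 + 2 + 2 → ¢7 + ¢5 + ¢5 = ¢17.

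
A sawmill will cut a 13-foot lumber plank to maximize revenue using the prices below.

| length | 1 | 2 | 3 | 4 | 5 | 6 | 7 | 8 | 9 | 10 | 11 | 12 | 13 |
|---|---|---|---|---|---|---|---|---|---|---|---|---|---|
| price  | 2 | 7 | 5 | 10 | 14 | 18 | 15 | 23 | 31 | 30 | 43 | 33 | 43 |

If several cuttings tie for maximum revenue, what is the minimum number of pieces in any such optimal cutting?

2

Let r[k] be the best obtainable value from length k. For each k, try every first piece i and keep the best of price[i] + r[k−i].
r[1] = 2
r[2] = 7
r[3] = 9  (first piece 1, then r[2]=7)
r[4] = 14  (first piece 2, then r[2]=7)
r[5] = 16  (first piece 1, then r[4]=14)
r[6] = 21  (first piece 2, then r[4]=14)
r[7] = 23  (first piece 1, then r[6]=21)
r[8] = 28  (first piece 2, then r[6]=21)
r[9] = 31
r[10] = 35  (first piece 2, then r[8]=28)
r[11] = 43
r[12] = 45  (first piece 1, then r[11]=43)
r[13] = 50  (first piece 2, then r[11]=43)
Maximum revenue is $50.
Now minimize piece count subject to staying optimal: for each k, pieces[k] = 1 + min over i with p[i]+r[k−i]=r[k] of pieces[k−i].
pieces[10] = 5
pieces[11] = 1
pieces[12] = 2
pieces[13] = 2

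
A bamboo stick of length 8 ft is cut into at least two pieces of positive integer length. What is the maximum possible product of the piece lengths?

18

Fill P[k] for k=2..8: at each k try every first piece i and multiply by the better of (k−i) uncut or P[k−i].
P[2] = 1·max(1,0) = 1·1 = 1
P[3] = 1·max(2,1) = 1·2 = 2
P[4] = 2·max(2,1) = 2·2 = 4
P[5] = 2·max(3,2) = 2·3 = 6
P[6] = 3·max(3,2) = 3·3 = 9
P[7] = 2·max(5,6) = 2·6 = 12
P[8] = 2·max(6,9) = 2·9 = 18
One optimal split: 3 + 3 + 2; product 3·3·2 = 18.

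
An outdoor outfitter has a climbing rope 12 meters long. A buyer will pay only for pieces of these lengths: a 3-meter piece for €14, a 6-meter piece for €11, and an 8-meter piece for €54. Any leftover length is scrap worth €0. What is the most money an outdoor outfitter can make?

68

Build f[k] bottom-up: f[k] = max over allowed piece i of (p[i] + f[k−i]).
f[1] = 0
f[2] = 0
f[3] = 14
f[4] = 14
f[5] = 14
f[6] = max(14+14, 11+0) = 28
f[7] = max(14+14, 11+0) = 28
f[8] = max(14+14, 11+0, 54+0) = 54
f[9] = max(14+28, 11+14, 54+0) = 54
f[10] = max(14+28, 11+14, 54+0) = 54
f[11] = max(14+54, 11+14, 54+14) = 68
f[12] = max(14+54, 11+28, 54+14) = 68
One optimal cutting: pieces 8 + 3 with 1 meter of scrap → €68.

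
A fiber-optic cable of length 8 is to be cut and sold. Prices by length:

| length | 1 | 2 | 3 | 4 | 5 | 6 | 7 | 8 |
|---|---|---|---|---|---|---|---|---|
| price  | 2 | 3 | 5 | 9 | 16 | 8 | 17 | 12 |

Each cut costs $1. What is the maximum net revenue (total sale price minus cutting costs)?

20

Let r[k] be the best obtainable value from length k. For each k, try every first piece i and keep the best of price[i] + r[k−i] minus the 1 cut fee when i<k.
r[1] = 2
r[2] = 3  (first piece 1, then r[1]=2)
r[3] = 5
r[4] = 9
r[5] = 16
r[6] = 17  (first piece 1, then r[5]=16)
r[7] = 18  (first piece 1, then r[6]=17)
r[8] = 20  (first piece 3, then r[5]=16)
One optimal plan: pieces 5 + 3 (1 cut) → $21 − $1 = $20.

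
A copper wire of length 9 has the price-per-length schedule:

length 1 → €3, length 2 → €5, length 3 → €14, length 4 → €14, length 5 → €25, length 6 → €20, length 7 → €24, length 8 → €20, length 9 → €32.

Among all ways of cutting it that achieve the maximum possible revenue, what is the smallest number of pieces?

Build r[k] bottom-up: r[k] = max over allowed piece i of (p[i] + r[k−i]).
r[1] = 3
r[2] = max(3+3, 5+0) = 6
r[3] = max(3+6, 5+3, 14+0) = 14
r[4] = max(3+14, 5+6, 14+3, 14+0) = 17
r[5] = max(3+17, 5+14, 14+6, 14+3, 25+0) = 25
r[6] = max(3+25, 5+17, 14+14, 14+6, 25+3, 20+0) = 28
r[7] = max(3+28, 5+25, 14+17, …, 20+3, 24+0) = 31
r[8] = max(3+31, 5+28, 14+25, …, 24+3, 20+0) = 39
r[9] = max(3+39, 5+31, 14+28, …, 20+3, 32+0) = 42
Maximum revenue is €42.
Now minimize piece count subject to staying optimal: for each k, pieces[k] = 1 + min over i with p[i]+r[k−i]=r[k] of pieces[k−i].
pieces[6] = 2
pieces[7] = 3
pieces[8] = 2
pieces[9] = 3

3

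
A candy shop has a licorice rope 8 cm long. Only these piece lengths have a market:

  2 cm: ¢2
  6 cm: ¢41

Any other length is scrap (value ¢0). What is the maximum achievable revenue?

43

Consider every possible first cut. r[k] is the best of p[i]+r[k−i] over all sellable i≤k.
r[1] = 0
r[2] = 2
r[3] = 2
r[4] = 4  (first piece 2, then r[2]=2)
r[5] = 4
r[6] = 41
r[7] = 41
r[8] = 43  (first piece 2, then r[6]=41)
One optimal cutting: 6 + 2 → ¢43.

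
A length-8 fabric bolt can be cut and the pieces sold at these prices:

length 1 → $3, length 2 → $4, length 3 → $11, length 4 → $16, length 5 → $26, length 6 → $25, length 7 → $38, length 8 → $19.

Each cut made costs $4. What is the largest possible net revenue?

37

Let net[k] be the best obtainable value from length k. For each k, try every first piece i and keep the best of price[i] + net[k−i] minus the 4 cut fee when i<k.
net[1] = 3
net[2] = 4
net[3] = 11
net[4] = 16
net[5] = 26
net[6] = 25  (first piece 1, then net[5]=26)
net[7] = 38
net[8] = 37  (first piece 1, then net[7]=38)
One optimal plan: pieces 7 + 1 (1 cut) → $41 − $4 = $37.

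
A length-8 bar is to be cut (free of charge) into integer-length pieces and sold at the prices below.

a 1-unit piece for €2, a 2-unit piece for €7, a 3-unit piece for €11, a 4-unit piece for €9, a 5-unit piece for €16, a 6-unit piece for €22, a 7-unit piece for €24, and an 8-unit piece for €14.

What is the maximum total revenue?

29

Consider every possible first cut. v[k] is the best of p[i]+v[k−i] over all sellable i≤k.
v[1] = 2
v[2] = max(2+2, 7+0) = 7
v[3] = max(2+7, 7+2, 11+0) = 11
v[4] = max(2+11, 7+7, 11+2, 9+0) = 14
v[5] = max(2+14, 7+11, 11+7, 9+2, 16+0) = 18
v[6] = max(2+18, 7+14, 11+11, 9+7, 16+2, 22+0) = 22
v[7] = max(2+22, 7+18, 11+14, …, 22+2, 24+0) = 25
v[8] = max(2+25, 7+22, 11+18, …, 24+2, 14+0) = 29
One optimal cutting: 3 + 3 + 2 → €11 + €11 + €7 = €29.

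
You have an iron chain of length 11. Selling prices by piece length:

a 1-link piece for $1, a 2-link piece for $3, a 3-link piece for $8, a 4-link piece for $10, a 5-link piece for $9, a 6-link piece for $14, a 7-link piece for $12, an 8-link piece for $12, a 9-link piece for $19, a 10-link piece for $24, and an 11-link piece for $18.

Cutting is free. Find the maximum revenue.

28

Build v[k] bottom-up: v[k] = max over allowed piece i of (p[i] + v[k−i]).
v[1] = 1
v[2] = max(1+1, 3+0) = 3
v[3] = max(1+3, 3+1, 8+0) = 8
v[4] = max(1+8, 3+3, 8+1, 10+0) = 10
v[5] = max(1+10, 3+8, 8+3, 10+1, 9+0) = 11
v[6] = max(1+11, 3+10, 8+8, 10+3, 9+1, 14+0) = 16
v[7] = max(1+16, 3+11, 8+10, …, 14+1, 12+0) = 18
v[8] = max(1+18, 3+16, 8+11, …, 12+1, 12+0) = 20
v[9] = max(1+20, 3+18, 8+16, …, 12+1, 19+0) = 24
v[10] = max(1+24, 3+20, 8+18, …, 19+1, 24+0) = 26
v[11] = max(1+26, 3+24, 8+20, …, 24+1, 18+0) = 28
One optimal cutting: 4 + 4 + 3 → $10 + $10 + $8 = $28.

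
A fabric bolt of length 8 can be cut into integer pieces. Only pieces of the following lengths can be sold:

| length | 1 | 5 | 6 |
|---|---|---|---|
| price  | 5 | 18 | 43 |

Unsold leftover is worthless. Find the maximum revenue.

Let best[k] be the best obtainable value from length k. For each k, try every first piece i and keep the best of price[i] + best[k−i].
best[1] = 5
best[2] = 10  (first piece 1, then best[1]=5)
best[3] = 15  (first piece 1, then best[2]=10)
best[4] = 20  (first piece 1, then best[3]=15)
best[5] = 25  (first piece 1, then best[4]=20)
best[6] = 43
best[7] = 48  (first piece 1, then best[6]=43)
best[8] = 53  (first piece 1, then best[7]=48)
One optimal cutting: 6 + 1 + 1 → $53.

53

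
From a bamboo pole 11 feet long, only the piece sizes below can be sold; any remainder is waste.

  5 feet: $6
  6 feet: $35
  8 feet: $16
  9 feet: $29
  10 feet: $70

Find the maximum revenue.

Consider every possible first cut. f[k] is the best of p[i]+f[k−i] over all sellable i≤k.
f[1] = 0
f[2] = 0
f[3] = 0
f[4] = 0
f[5] = 6
f[6] = 35
f[7] = 35
f[8] = 35
f[9] = 35
f[10] = 70
f[11] = 70
One optimal cutting: pieces 10 with 1 foot of scrap → $70.

70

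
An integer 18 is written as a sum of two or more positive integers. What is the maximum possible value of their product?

729

Let f[k] be the best product for length k (with at least one cut). For each first piece i, the rest contributes max(k−i, f[k−i]).
f[2] = 1·max(1,0) = 1·1 = 1
f[3] = 1·max(2,1) = 1·2 = 2
f[4] = 2·max(2,1) = 2·2 = 4
f[5] = 2·max(3,2) = 2·3 = 6
f[6] = 3·max(3,2) = 3·3 = 9
f[7] = 2·max(5,6) = 2·6 = 12
f[8] = 2·max(6,9) = 2·9 = 18
f[9] = 3·max(6,9) = 3·9 = 27
f[10] = 2·max(8,18) = 2·18 = 36
f[11] = 2·max(9,27) = 2·27 = 54
f[12] = 3·max(9,27) = 3·27 = 81
f[13] = 2·max(11,54) = 2·54 = 108
f[14] = 2·max(12,81) = 2·81 = 162
f[15] = 3·max(12,81) = 3·81 = 243
f[16] = 2·max(14,162) = 2·162 = 324
f[17] = 2·max(15,243) = 2·243 = 486
f[18] = 3·max(15,243) = 3·243 = 729
One optimal split: 3 + 3 + 3 + 3 + 3 + 3; product 3·3·3·3·3·3 = 729.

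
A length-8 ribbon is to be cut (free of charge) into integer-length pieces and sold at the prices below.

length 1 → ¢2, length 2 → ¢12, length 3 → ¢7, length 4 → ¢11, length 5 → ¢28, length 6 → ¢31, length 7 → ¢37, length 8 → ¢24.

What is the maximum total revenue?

Build v[k] bottom-up: v[k] = max over allowed piece i of (p[i] + v[k−i]).
v[1] = 2
v[2] = 12
v[3] = 14  (first piece 1, then v[2]=12)
v[4] = 24  (first piece 2, then v[2]=12)
v[5] = 28
v[6] = 36  (first piece 2, then v[4]=24)
v[7] = 40  (first piece 2, then v[5]=28)
v[8] = 48  (first piece 2, then v[6]=36)
One optimal cutting: 2 + 2 + 2 + 2 → ¢12 + ¢12 + ¢12 + ¢12 = ¢48.

48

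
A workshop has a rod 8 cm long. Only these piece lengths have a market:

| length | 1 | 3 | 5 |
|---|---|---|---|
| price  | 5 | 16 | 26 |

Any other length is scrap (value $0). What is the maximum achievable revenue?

42

Build r[k] bottom-up: r[k] = max over allowed piece i of (p[i] + r[k−i]).
r[1] = 5
r[2] = 10  (first piece 1, then r[1]=5)
r[3] = 16
r[4] = 21  (first piece 1, then r[3]=16)
r[5] = 26  (first piece 1, then r[4]=21)
r[6] = 32  (first piece 3, then r[3]=16)
r[7] = 37  (first piece 1, then r[6]=32)
r[8] = 42  (first piece 1, then r[7]=37)
One optimal cutting: 3 + 3 + 1 + 1 → $42.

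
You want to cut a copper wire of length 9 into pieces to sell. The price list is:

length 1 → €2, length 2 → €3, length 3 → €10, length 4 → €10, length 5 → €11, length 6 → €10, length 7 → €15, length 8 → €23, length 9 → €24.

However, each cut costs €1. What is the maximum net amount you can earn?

28

Build v[k] bottom-up: v[k] = max over allowed piece i of (p[i] + v[k−i]) − 1 per cut.
v[1] = 2
v[2] = max(2+2-1, 3+0) = 3
v[3] = max(2+3-1, 3+2-1, 10+0) = 10
v[4] = max(2+10-1, 3+3-1, 10+2-1, 10+0) = 11
v[5] = max(2+11-1, 3+10-1, 10+3-1, 10+2-1, 11+0) = 12
v[6] = max(2+12-1, 3+11-1, 10+10-1, 10+3-1, 11+2-1, 10+0) = 19
v[7] = max(2+19-1, 3+12-1, 10+11-1, …, 10+2-1, 15+0) = 20
v[8] = max(2+20-1, 3+19-1, 10+12-1, …, 15+2-1, 23+0) = 23
v[9] = max(2+23-1, 3+20-1, 10+19-1, …, 23+2-1, 24+0) = 28
One optimal plan: pieces 3 + 3 + 3 (2 cuts) → €30 − €2 = €28.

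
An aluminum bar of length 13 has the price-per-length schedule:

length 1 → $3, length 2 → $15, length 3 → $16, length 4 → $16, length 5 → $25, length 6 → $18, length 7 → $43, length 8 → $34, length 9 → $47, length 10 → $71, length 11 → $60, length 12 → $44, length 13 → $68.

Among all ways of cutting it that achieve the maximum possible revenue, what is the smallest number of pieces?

7

Consider every possible first cut. r[k] is the best of p[i]+r[k−i] over all sellable i≤k.
r[1] = 3
r[2] = 15
r[3] = 18  (first piece 1, then r[2]=15)
r[4] = 30  (first piece 2, then r[2]=15)
r[5] = 33  (first piece 1, then r[4]=30)
r[6] = 45  (first piece 2, then r[4]=30)
r[7] = 48  (first piece 1, then r[6]=45)
r[8] = 60  (first piece 2, then r[6]=45)
r[9] = 63  (first piece 1, then r[8]=60)
r[10] = 75  (first piece 2, then r[8]=60)
r[11] = 78  (first piece 1, then r[10]=75)
r[12] = 90  (first piece 2, then r[10]=75)
r[13] = 93  (first piece 1, then r[12]=90)
Maximum revenue is $93.
Now minimize piece count subject to staying optimal: for each k, pieces[k] = 1 + min over i with p[i]+r[k−i]=r[k] of pieces[k−i].
pieces[10] = 5
pieces[11] = 6
pieces[12] = 6
pieces[13] = 7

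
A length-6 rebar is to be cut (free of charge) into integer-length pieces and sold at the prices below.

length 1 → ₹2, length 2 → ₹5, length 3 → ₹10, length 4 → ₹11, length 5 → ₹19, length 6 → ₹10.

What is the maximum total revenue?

Build R[k] bottom-up: R[k] = max over allowed piece i of (p[i] + R[k−i]).
R[1] = 2
R[2] = max(2+2, 5+0) = 5
R[3] = max(2+5, 5+2, 10+0) = 10
R[4] = max(2+10, 5+5, 10+2, 11+0) = 12
R[5] = max(2+12, 5+10, 10+5, 11+2, 19+0) = 19
R[6] = max(2+19, 5+12, 10+10, 11+5, 19+2, 10+0) = 21
One optimal cutting: 5 + 1 → ₹19 + ₹2 = ₹21.

21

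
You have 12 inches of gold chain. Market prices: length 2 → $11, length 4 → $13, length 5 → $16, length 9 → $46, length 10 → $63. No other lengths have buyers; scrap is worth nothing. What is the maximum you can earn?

74

Let best[k] be the best obtainable value from length k. For each k, try every first piece i and keep the best of price[i] + best[k−i].
best[1] = 0
best[2] = 11
best[3] = 11
best[4] = max(11+11, 13+0) = 22
best[5] = max(11+11, 13+0, 16+0) = 22
best[6] = max(11+22, 13+11, 16+0) = 33
best[7] = max(11+22, 13+11, 16+11) = 33
best[8] = max(11+33, 13+22, 16+11) = 44
best[9] = max(11+33, 13+22, 16+22, 46+0) = 46
best[10] = max(11+44, 13+33, 16+22, 46+0, 63+0) = 63
best[11] = max(11+46, 13+33, 16+33, 46+11, 63+0) = 63
best[12] = max(11+63, 13+44, 16+33, 46+11, 63+11) = 74
One optimal cutting: 10 + 2 → $74.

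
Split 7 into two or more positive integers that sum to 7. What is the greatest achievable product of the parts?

12

Fill g[k] for k=2..7: at each k try every first piece i and multiply by the better of (k−i) uncut or g[k−i].
g[2] = 1*max(1,0) = 1*1 = 1
g[3] = 1*max(2,1) = 1*2 = 2
g[4] = 2*max(2,1) = 2*2 = 4
g[5] = 2*max(3,2) = 2*3 = 6
g[6] = 3*max(3,2) = 3*3 = 9
g[7] = 2*max(5,6) = 2*6 = 12
One optimal split: 3 + 2 + 2; product 3*2*2 = 12.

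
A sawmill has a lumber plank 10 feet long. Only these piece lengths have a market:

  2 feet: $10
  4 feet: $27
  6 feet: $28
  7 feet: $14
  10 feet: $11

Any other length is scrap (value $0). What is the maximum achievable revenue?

64

Consider every possible first cut. best[k] is the best of p[i]+best[k−i] over all sellable i≤k.
best[1] = 0
best[2] = 10
best[3] = 10
best[4] = max(10+10, 27+0) = 27
best[5] = max(10+10, 27+0) = 27
best[6] = max(10+27, 27+10, 28+0) = 37
best[7] = max(10+27, 27+10, 28+0, 14+0) = 37
best[8] = max(10+37, 27+27, 28+10, 14+0) = 54
best[9] = max(10+37, 27+27, 28+10, 14+10) = 54
best[10] = max(10+54, 27+37, 28+27, 14+10, 11+0) = 64
One optimal cutting: 4 + 4 + 2 → $64.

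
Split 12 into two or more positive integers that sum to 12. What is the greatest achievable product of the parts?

Fill prod[k] for k=2..12: at each k try every first piece i and multiply by the better of (k−i) uncut or prod[k−i].
prod[2] = 1*max(1,0) = 1*1 = 1
prod[3] = 1*max(2,1) = 1*2 = 2
prod[4] = 2*max(2,1) = 2*2 = 4
prod[5] = 2*max(3,2) = 2*3 = 6
prod[6] = 3*max(3,2) = 3*3 = 9
prod[7] = 2*max(5,6) = 2*6 = 12
prod[8] = 2*max(6,9) = 2*9 = 18
prod[9] = 3*max(6,9) = 3*9 = 27
prod[10] = 2*max(8,18) = 2*18 = 36
prod[11] = 2*max(9,27) = 2*27 = 54
prod[12] = 3*max(9,27) = 3*27 = 81
One optimal split: 3 + 3 + 3 + 3; product 3*3*3*3 = 81.

81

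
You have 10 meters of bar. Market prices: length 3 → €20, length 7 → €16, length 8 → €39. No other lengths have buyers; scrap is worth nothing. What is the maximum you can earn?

60

Consider every possible first cut. best[k] is the best of p[i]+best[k−i] over all sellable i≤k.
best[1] = 0
best[2] = 0
best[3] = 20
best[4] = 20
best[5] = 20
best[6] = 40  (first piece 3, then best[3]=20)
best[7] = 40
best[8] = 40
best[9] = 60  (first piece 3, then best[6]=40)
best[10] = 60
One optimal cutting: pieces 3 + 3 + 3 with 1 meter of scrap → €60.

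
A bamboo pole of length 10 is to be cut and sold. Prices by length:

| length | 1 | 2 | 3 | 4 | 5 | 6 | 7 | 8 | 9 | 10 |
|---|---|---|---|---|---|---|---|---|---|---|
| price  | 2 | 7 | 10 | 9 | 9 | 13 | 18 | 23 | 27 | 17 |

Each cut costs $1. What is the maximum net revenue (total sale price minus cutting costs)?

Consider every possible first cut. net[k] is the best of p[i]+net[k−i] over all sellable i≤k, charging 1 whenever i<k.
net[1] = 2
net[2] = 7
net[3] = 10
net[4] = 13  (first piece 2, then net[2]=7)
net[5] = 16  (first piece 2, then net[3]=10)
net[6] = 19  (first piece 2, then net[4]=13)
net[7] = 22  (first piece 2, then net[5]=16)
net[8] = 25  (first piece 2, then net[6]=19)
net[9] = 28  (first piece 2, then net[7]=22)
net[10] = 31  (first piece 2, then net[8]=25)
One optimal plan: pieces 2 + 2 + 2 + 2 + 2 (4 cuts) → $35 − $4 = $31.

31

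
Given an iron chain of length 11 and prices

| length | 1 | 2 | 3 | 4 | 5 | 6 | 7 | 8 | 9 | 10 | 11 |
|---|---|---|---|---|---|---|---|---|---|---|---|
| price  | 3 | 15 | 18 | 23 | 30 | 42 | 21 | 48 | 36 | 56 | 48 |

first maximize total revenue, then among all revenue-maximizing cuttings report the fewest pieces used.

Consider every possible first cut. r[k] is the best of p[i]+r[k−i] over all sellable i≤k.
r[1] = 3
r[2] = max(3+3, 15+0) = 15
r[3] = max(3+15, 15+3, 18+0) = 18
r[4] = max(3+18, 15+15, 18+3, 23+0) = 30
r[5] = max(3+30, 15+18, 18+15, 23+3, 30+0) = 33
r[6] = max(3+33, 15+30, 18+18, 23+15, 30+3, 42+0) = 45
r[7] = max(3+45, 15+33, 18+30, …, 42+3, 21+0) = 48
r[8] = max(3+48, 15+45, 18+33, …, 21+3, 48+0) = 60
r[9] = max(3+60, 15+48, 18+45, …, 48+3, 36+0) = 63
r[10] = max(3+63, 15+60, 18+48, …, 36+3, 56+0) = 75
r[11] = max(3+75, 15+63, 18+60, …, 56+3, 48+0) = 78
Maximum revenue is $78.
Now minimize piece count subject to staying optimal: for each k, pieces[k] = 1 + min over i with p[i]+r[k−i]=r[k] of pieces[k−i].
pieces[8] = 4
pieces[9] = 4
pieces[10] = 5
pieces[11] = 5

5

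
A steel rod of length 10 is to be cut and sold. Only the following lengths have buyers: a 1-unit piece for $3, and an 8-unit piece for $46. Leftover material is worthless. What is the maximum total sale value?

52

Consider every possible first cut. best[k] is the best of p[i]+best[k−i] over all sellable i≤k.
best[1] = 3
best[2] = 6  (first piece 1, then best[1]=3)
best[3] = 9  (first piece 1, then best[2]=6)
best[4] = 12  (first piece 1, then best[3]=9)
best[5] = 15  (first piece 1, then best[4]=12)
best[6] = 18  (first piece 1, then best[5]=15)
best[7] = 21  (first piece 1, then best[6]=18)
best[8] = 46
best[9] = 49  (first piece 1, then best[8]=46)
best[10] = 52  (first piece 1, then best[9]=49)
One optimal cutting: 8 + 1 + 1 → $52.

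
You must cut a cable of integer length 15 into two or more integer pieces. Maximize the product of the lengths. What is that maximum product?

243

Let P[k] be the best product for length k (with at least one cut). For each first piece i, the rest contributes max(k−i, P[k−i]).
Small cases: P[2]=1, P[3]=2, P[4]=4, P[5]=6, P[6]=9, P[7]=12, P[8]=18, P[9]=27.
P[10] = 2*max(8,18) = 2*18 = 36
P[11] = 2*max(9,27) = 2*27 = 54
P[12] = 3*max(9,27) = 3*27 = 81
P[13] = 2*max(11,54) = 2*54 = 108
P[14] = 2*max(12,81) = 2*81 = 162
P[15] = 3*max(12,81) = 3*81 = 243
One optimal split: 3 + 3 + 3 + 3 + 3; product 3*3*3*3*3 = 243.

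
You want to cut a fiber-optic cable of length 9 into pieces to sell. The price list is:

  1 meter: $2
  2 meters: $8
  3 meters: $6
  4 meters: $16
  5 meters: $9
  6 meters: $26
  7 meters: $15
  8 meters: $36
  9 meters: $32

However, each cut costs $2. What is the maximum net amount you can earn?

Build net[k] bottom-up: net[k] = max over allowed piece i of (p[i] + net[k−i]) − 2 per cut.
net[1] = 2
net[2] = max(2+2-2, 8+0) = 8
net[3] = max(2+8-2, 8+2-2, 6+0) = 8
net[4] = max(2+8-2, 8+8-2, 6+2-2, 16+0) = 16
net[5] = max(2+16-2, 8+8-2, 6+8-2, 16+2-2, 9+0) = 16
net[6] = max(2+16-2, 8+16-2, 6+8-2, 16+8-2, 9+2-2, 26+0) = 26
net[7] = max(2+26-2, 8+16-2, 6+16-2, …, 26+2-2, 15+0) = 26
net[8] = max(2+26-2, 8+26-2, 6+16-2, …, 15+2-2, 36+0) = 36
net[9] = max(2+36-2, 8+26-2, 6+26-2, …, 36+2-2, 32+0) = 36
One optimal plan: pieces 8 + 1 (1 cut) → $38 − $2 = $36.

36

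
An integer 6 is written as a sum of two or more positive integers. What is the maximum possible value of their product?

9

Fill g[k] for k=2..6: at each k try every first piece i and multiply by the better of (k−i) uncut or g[k−i].
g[2] = 1×max(1,0) = 1×1 = 1
g[3] = 1×max(2,1) = 1×2 = 2
g[4] = 2×max(2,1) = 2×2 = 4
g[5] = 2×max(3,2) = 2×3 = 6
g[6] = 3×max(3,2) = 3×3 = 9
One optimal split: 3 + 3; product 3×3 = 9.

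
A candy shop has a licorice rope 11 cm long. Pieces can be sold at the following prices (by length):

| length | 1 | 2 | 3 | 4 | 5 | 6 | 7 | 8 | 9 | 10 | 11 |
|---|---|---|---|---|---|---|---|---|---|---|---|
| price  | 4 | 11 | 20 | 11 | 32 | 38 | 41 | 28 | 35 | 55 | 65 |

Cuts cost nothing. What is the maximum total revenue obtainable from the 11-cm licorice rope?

72

Let best[k] be the best obtainable value from length k. For each k, try every first piece i and keep the best of price[i] + best[k−i].
best[1] = 4
best[2] = 11
best[3] = 20
best[4] = 24  (first piece 1, then best[3]=20)
best[5] = 32
best[6] = 40  (first piece 3, then best[3]=20)
best[7] = 44  (first piece 1, then best[6]=40)
best[8] = 52  (first piece 3, then best[5]=32)
best[9] = 60  (first piece 3, then best[6]=40)
best[10] = 64  (first piece 1, then best[9]=60)
best[11] = 72  (first piece 3, then best[8]=52)
One optimal cutting: 5 + 3 + 3 → ¢32 + ¢20 + ¢20 = ¢72.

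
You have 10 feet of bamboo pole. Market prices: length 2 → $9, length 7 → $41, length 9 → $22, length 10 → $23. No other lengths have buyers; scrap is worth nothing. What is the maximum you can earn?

50

Let best[k] be the best obtainable value from length k. For each k, try every first piece i and keep the best of price[i] + best[k−i].
best[1] = 0
best[2] = 9
best[3] = 9
best[4] = 18  (first piece 2, then best[2]=9)
best[5] = 18
best[6] = 27  (first piece 2, then best[4]=18)
best[7] = max(9+18, 41+0) = 41
best[8] = max(9+27, 41+0) = 41
best[9] = max(9+41, 41+9, 22+0) = 50
best[10] = max(9+41, 41+9, 22+0, 23+0) = 50
One optimal cutting: pieces 7 + 2 with 1 foot of scrap → $50.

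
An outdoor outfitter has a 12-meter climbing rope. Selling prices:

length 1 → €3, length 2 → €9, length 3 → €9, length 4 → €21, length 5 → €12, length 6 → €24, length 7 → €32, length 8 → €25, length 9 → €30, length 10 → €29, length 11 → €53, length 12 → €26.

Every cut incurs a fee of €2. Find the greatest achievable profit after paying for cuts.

Let v[k] be the best obtainable value from length k. For each k, try every first piece i and keep the best of price[i] + v[k−i] minus the 2 cut fee when i<k.
v[1] = 3
v[2] = max(3+3-2, 9+0) = 9
v[3] = max(3+9-2, 9+3-2, 9+0) = 10
v[4] = max(3+10-2, 9+9-2, 9+3-2, 21+0) = 21
v[5] = max(3+21-2, 9+10-2, 9+9-2, 21+3-2, 12+0) = 22
v[6] = max(3+22-2, 9+21-2, 9+10-2, 21+9-2, 12+3-2, 24+0) = 28
v[7] = max(3+28-2, 9+22-2, 9+21-2, …, 24+3-2, 32+0) = 32
v[8] = max(3+32-2, 9+28-2, 9+22-2, …, 32+3-2, 25+0) = 40
v[9] = max(3+40-2, 9+32-2, 9+28-2, …, 25+3-2, 30+0) = 41
v[10] = max(3+41-2, 9+40-2, 9+32-2, …, 30+3-2, 29+0) = 47
v[11] = max(3+47-2, 9+41-2, 9+40-2, …, 29+3-2, 53+0) = 53
v[12] = max(3+53-2, 9+47-2, 9+41-2, …, 53+3-2, 26+0) = 59
One optimal plan: pieces 4 + 4 + 4 (2 cuts) → €63 − €4 = €59.

59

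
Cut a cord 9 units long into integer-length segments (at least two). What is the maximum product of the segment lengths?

27

Define m[k] = max over 1≤i<k of i · max(k−i, m[k−i]); the inner max lets the remainder stay uncut if that's better.
m[2] = 1×max(1,0) = 1×1 = 1
m[3] = 1×max(2,1) = 1×2 = 2
m[4] = 2×max(2,1) = 2×2 = 4
m[5] = 2×max(3,2) = 2×3 = 6
m[6] = 3×max(3,2) = 3×3 = 9
m[7] = 2×max(5,6) = 2×6 = 12
m[8] = 2×max(6,9) = 2×9 = 18
m[9] = 3×max(6,9) = 3×9 = 27
One optimal split: 3 + 3 + 3; product 3×3×3 = 27.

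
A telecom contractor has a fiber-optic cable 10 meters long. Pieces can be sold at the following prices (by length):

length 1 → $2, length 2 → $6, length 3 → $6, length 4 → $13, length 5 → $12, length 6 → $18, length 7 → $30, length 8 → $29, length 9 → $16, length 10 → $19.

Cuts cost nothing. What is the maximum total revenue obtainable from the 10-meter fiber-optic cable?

38

Build r[k] bottom-up: r[k] = max over allowed piece i of (p[i] + r[k−i]).
r[1] = 2
r[2] = max(2+2, 6+0) = 6
r[3] = max(2+6, 6+2, 6+0) = 8
r[4] = max(2+8, 6+6, 6+2, 13+0) = 13
r[5] = max(2+13, 6+8, 6+6, 13+2, 12+0) = 15
r[6] = max(2+15, 6+13, 6+8, 13+6, 12+2, 18+0) = 19
r[7] = max(2+19, 6+15, 6+13, …, 18+2, 30+0) = 30
r[8] = max(2+30, 6+19, 6+15, …, 30+2, 29+0) = 32
r[9] = max(2+32, 6+30, 6+19, …, 29+2, 16+0) = 36
r[10] = max(2+36, 6+32, 6+30, …, 16+2, 19+0) = 38
One optimal cutting: 7 + 2 + 1 → $30 + $6 + $2 = $38.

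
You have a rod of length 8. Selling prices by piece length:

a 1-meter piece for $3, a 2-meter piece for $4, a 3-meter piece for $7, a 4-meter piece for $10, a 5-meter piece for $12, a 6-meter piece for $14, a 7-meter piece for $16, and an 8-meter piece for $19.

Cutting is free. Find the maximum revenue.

24

Build best[k] bottom-up: best[k] = max over allowed piece i of (p[i] + best[k−i]).
best[1] = 3
best[2] = 6  (first piece 1, then best[1]=3)
best[3] = 9  (first piece 1, then best[2]=6)
best[4] = 12  (first piece 1, then best[3]=9)
best[5] = 15  (first piece 1, then best[4]=12)
best[6] = 18  (first piece 1, then best[5]=15)
best[7] = 21  (first piece 1, then best[6]=18)
best[8] = 24  (first piece 1, then best[7]=21)
One optimal cutting: 1 + 1 + 1 + 1 + 1 + 1 + 1 + 1 → $3 + $3 + $3 + $3 + $3 + $3 + $3 + $3 = $24.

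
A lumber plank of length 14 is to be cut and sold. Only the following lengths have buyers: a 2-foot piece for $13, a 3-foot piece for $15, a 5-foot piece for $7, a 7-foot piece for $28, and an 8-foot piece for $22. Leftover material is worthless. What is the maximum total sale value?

Let f[k] be the best obtainable value from length k. For each k, try every first piece i and keep the best of price[i] + f[k−i].
f[1] = 0
f[2] = 13
f[3] = max(13+0, 15+0) = 15
f[4] = max(13+13, 15+0) = 26
f[5] = max(13+15, 15+13, 7+0) = 28
f[6] = max(13+26, 15+15, 7+0) = 39
f[7] = max(13+28, 15+26, 7+13, 28+0) = 41
f[8] = max(13+39, 15+28, 7+15, 28+0, 22+0) = 52
f[9] = max(13+41, 15+39, 7+26, 28+13, 22+0) = 54
f[10] = max(13+52, 15+41, 7+28, 28+15, 22+13) = 65
f[11] = max(13+54, 15+52, 7+39, 28+26, 22+15) = 67
f[12] = max(13+65, 15+54, 7+41, 28+28, 22+26) = 78
f[13] = max(13+67, 15+65, 7+52, 28+39, 22+28) = 80
f[14] = max(13+78, 15+67, 7+54, 28+41, 22+39) = 91
One optimal cutting: 2 + 2 + 2 + 2 + 2 + 2 + 2 → $91.

91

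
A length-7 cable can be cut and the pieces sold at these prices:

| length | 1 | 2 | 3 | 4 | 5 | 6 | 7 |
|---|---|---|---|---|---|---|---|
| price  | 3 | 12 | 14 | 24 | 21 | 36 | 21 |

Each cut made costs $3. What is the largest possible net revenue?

36

Build r[k] bottom-up: r[k] = max over allowed piece i of (p[i] + r[k−i]) − 3 per cut.
r[1] = 3
r[2] = max(3+3-3, 12+0) = 12
r[3] = max(3+12-3, 12+3-3, 14+0) = 14
r[4] = max(3+14-3, 12+12-3, 14+3-3, 24+0) = 24
r[5] = max(3+24-3, 12+14-3, 14+12-3, 24+3-3, 21+0) = 24
r[6] = max(3+24-3, 12+24-3, 14+14-3, 24+12-3, 21+3-3, 36+0) = 36
r[7] = max(3+36-3, 12+24-3, 14+24-3, …, 36+3-3, 21+0) = 36
One optimal plan: pieces 6 + 1 (1 cut) → $39 − $3 = $36.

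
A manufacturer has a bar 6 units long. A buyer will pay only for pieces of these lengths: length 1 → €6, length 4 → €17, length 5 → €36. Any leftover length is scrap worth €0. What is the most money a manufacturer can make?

Let f[k] be the best obtainable value from length k. For each k, try every first piece i and keep the best of price[i] + f[k−i].
f[1] = 6
f[2] = 12  (first piece 1, then f[1]=6)
f[3] = 18  (first piece 1, then f[2]=12)
f[4] = max(6+18, 17+0) = 24
f[5] = max(6+24, 17+6, 36+0) = 36
f[6] = max(6+36, 17+12, 36+6) = 42
One optimal cutting: 5 + 1 → €42.

42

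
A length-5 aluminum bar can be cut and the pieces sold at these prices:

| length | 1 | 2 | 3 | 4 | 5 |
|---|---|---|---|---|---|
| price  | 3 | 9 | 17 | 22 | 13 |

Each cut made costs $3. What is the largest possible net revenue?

23

Consider every possible first cut. r[k] is the best of p[i]+r[k−i] over all sellable i≤k, charging 3 whenever i<k.
r[1] = 3
r[2] = 9
r[3] = 17
r[4] = 22
r[5] = 23  (first piece 2, then r[3]=17)
One optimal plan: pieces 3 + 2 (1 cut) → $26 − $3 = $23.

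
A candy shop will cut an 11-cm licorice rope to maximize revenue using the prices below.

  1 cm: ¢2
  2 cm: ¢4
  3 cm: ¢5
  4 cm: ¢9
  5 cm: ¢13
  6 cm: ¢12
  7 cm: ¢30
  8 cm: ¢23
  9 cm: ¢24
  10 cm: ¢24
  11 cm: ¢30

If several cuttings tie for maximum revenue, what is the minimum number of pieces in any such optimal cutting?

2

Let r[k] be the best obtainable value from length k. For each k, try every first piece i and keep the best of price[i] + r[k−i].
r[1] = 2
r[2] = max(2+2, 4+0) = 4
r[3] = max(2+4, 4+2, 5+0) = 6
r[4] = max(2+6, 4+4, 5+2, 9+0) = 9
r[5] = max(2+9, 4+6, 5+4, 9+2, 13+0) = 13
r[6] = max(2+13, 4+9, 5+6, 9+4, 13+2, 12+0) = 15
r[7] = max(2+15, 4+13, 5+9, …, 12+2, 30+0) = 30
r[8] = max(2+30, 4+15, 5+13, …, 30+2, 23+0) = 32
r[9] = max(2+32, 4+30, 5+15, …, 23+2, 24+0) = 34
r[10] = max(2+34, 4+32, 5+30, …, 24+2, 24+0) = 36
r[11] = max(2+36, 4+34, 5+32, …, 24+2, 30+0) = 39
Maximum revenue is ¢39.
Now minimize piece count subject to staying optimal: for each k, pieces[k] = 1 + min over i with p[i]+r[k−i]=r[k] of pieces[k−i].
pieces[8] = 2
pieces[9] = 2
pieces[10] = 3
pieces[11] = 2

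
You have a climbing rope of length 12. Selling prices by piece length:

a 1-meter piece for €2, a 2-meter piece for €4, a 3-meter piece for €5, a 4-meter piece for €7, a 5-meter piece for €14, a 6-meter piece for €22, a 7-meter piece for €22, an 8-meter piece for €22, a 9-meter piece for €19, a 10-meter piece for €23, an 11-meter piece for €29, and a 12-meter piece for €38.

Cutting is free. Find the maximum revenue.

44

Let best[k] be the best obtainable value from length k. For each k, try every first piece i and keep the best of price[i] + best[k−i].
best[1] = 2
best[2] = 4  (first piece 1, then best[1]=2)
best[3] = 6  (first piece 1, then best[2]=4)
best[4] = 8  (first piece 1, then best[3]=6)
best[5] = 14
best[6] = 22
best[7] = 24  (first piece 1, then best[6]=22)
best[8] = 26  (first piece 1, then best[7]=24)
best[9] = 28  (first piece 1, then best[8]=26)
best[10] = 30  (first piece 1, then best[9]=28)
best[11] = 36  (first piece 5, then best[6]=22)
best[12] = 44  (first piece 6, then best[6]=22)
One optimal cutting: 6 + 6 → €22 + €22 = €44.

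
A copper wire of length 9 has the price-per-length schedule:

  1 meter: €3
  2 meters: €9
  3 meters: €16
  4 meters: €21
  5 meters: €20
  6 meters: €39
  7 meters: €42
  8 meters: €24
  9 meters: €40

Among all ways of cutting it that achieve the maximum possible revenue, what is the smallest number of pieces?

2

Let r[k] be the best obtainable value from length k. For each k, try every first piece i and keep the best of price[i] + r[k−i].
r[1] = 3
r[2] = 9
r[3] = 16
r[4] = 21
r[5] = 25  (first piece 2, then r[3]=16)
r[6] = 39
r[7] = 42  (first piece 1, then r[6]=39)
r[8] = 48  (first piece 2, then r[6]=39)
r[9] = 55  (first piece 3, then r[6]=39)
Maximum revenue is €55.
Now minimize piece count subject to staying optimal: for each k, pieces[k] = 1 + min over i with p[i]+r[k−i]=r[k] of pieces[k−i].
pieces[6] = 1
pieces[7] = 1
pieces[8] = 2
pieces[9] = 2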